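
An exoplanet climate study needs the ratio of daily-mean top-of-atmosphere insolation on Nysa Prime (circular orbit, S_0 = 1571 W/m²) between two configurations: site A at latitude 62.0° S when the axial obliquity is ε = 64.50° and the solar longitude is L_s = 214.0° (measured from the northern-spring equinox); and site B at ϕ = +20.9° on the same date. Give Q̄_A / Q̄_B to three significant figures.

Q̄_A / Q̄_B ≈ 2.57

— Configuration A (ϕ=-62.0°):
Solar declination: sin δ = sin ε · sin L_s = sin 64.50° × sin 214.0° = -0.50472, so δ = -30.313°.
cos h₀ = −tan(-62.0°) tan(-30.313°) = -1.0996 ≤ −1 ⇒ polar day, h₀ = π.
Bracket: h₀ sin ϕ sin δ + cos ϕ cos δ sin h₀ = 3.1416×-0.88295×-0.50472 + 0.46947×0.86328×0.00000 = 1.400031 + 0.000000 = 1.400031.
Q̄ = (S_0/π) × [bracket] = (1571/π) × 1.400031 = 700.11 W/m².
— Configuration B (ϕ=+20.9°):
cos h₀ = −tan(+20.9°) tan(-30.313°) = 0.2233, h₀ = 1.3456 rad.
Bracket: h₀ sin ϕ sin δ + cos ϕ cos δ sin h₀ = 1.3456×0.35674×-0.50472 + 0.93420×0.86328×0.97476 = -0.242280 + 0.786121 = 0.543841.
Q̄ = (S_0/π) × [bracket] = (1571/π) × 0.543841 = 271.96 W/m².
Ratio Q̄_A / Q̄_B = 700.11 / 271.96 = 2.574.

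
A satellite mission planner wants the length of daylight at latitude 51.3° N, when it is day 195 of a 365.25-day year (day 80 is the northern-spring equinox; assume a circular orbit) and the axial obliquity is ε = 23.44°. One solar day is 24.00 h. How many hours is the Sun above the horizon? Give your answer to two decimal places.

Solar longitude: λ_s = 360° × (195 − 80)/365.25 = 113.347°.
sin δ = sin 23.44° × sin 113.347° = 0.36522, so δ = +21.421°.
cos H₀ = −tan φ · tan δ = −tan(+51.3°) × tan(+21.421°) = -0.4897, so H₀ = 2.0825 rad = 119.32°.
Daylight = 2H₀/(2π) × 24.00 h = (2.0825/π) × 24.00 = 15.91 h.

15.91 h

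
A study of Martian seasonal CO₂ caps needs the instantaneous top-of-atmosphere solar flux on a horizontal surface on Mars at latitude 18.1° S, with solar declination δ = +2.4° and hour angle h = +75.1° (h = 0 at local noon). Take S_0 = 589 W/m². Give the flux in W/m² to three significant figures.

136 W/m²

cos θ_z = sin ϕ sin δ + cos ϕ cos δ cos h = -0.013010 + 0.244194 = 0.231184.
Flux = S_0 · cos θ_z = 589 × 0.231184 = 136.2 W/m².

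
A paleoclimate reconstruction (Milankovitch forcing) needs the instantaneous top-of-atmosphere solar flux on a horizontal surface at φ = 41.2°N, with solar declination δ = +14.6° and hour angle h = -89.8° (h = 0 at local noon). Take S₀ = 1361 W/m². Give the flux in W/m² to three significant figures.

cos θ_z = sin φ sin δ + cos φ cos δ cos h = 0.166035 + 0.002542 = 0.168577.
Flux = S₀ · cos θ_z = 1361 × 0.168577 = 229.4 W/m².

229 W/m²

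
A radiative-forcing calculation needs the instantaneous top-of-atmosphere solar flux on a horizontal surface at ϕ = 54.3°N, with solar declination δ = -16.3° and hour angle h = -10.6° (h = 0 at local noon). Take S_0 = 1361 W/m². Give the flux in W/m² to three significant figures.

439 W/m²

cos θ_z = sin ϕ sin δ + cos ϕ cos δ cos h = -0.227925 + 0.550528 = 0.322603.
Flux = S_0 · cos θ_z = 1361 × 0.322603 = 439.1 W/m².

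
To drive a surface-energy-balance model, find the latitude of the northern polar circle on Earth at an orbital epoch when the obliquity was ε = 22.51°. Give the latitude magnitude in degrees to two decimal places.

67.49°

The polar circle is the lowest latitude that experiences at least one full rotation of continuous daylight at the northern-summer solstice; it lies at |φ| = 90° − ε = 90° − 22.51° = 67.49°.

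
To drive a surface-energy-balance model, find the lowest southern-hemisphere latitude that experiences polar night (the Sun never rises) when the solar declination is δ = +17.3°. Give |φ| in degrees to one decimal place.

|φ| = 72.7°

Polar night requires cos H₀ = −tan φ tan δ ≥ 1, i.e. tan φ tan δ ≤ −1.
The boundary is |tan φ| · |tan δ| = 1, so |φ| = 90° − |δ| = 90° − 17.3° = 72.7° in the southern hemisphere.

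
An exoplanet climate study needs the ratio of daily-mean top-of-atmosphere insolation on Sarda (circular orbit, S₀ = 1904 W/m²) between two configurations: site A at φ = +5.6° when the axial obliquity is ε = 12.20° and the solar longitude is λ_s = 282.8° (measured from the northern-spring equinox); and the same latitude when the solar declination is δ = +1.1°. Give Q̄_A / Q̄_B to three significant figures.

Q̄_A / Q̄_B ≈ 0.944

— Configuration A (φ=+5.6°):
Solar declination: sin δ = sin ε · sin λ_s = sin 12.20° × sin 282.8° = -0.20607, so δ = -11.892°.
cos H₀ = −tan(+5.6°) tan(-11.892°) = 0.0206, H₀ = 1.5501 rad.
Bracket: H₀ sin φ sin δ + cos φ cos δ sin H₀ = 1.5501×0.09758×-0.20607 + 0.99523×0.97854×0.99979 = -0.031170 + 0.973668 = 0.942498.
Q̄ = (S₀/π) × [bracket] = (1904/π) × 0.942498 = 571.21 W/m².
— Configuration B (φ=+5.6°):
cos H₀ = −tan(+5.6°) tan(+1.100°) = -0.0019, H₀ = 1.5727 rad.
Bracket: H₀ sin φ sin δ + cos φ cos δ sin H₀ = 1.5727×0.09758×0.01920 + 0.99523×0.99982×1.00000 = 0.002947 + 0.995051 = 0.997998.
Q̄ = (S₀/π) × [bracket] = (1904/π) × 0.997998 = 604.85 W/m².
Ratio Q̄_A / Q̄_B = 571.21 / 604.85 = 0.9444.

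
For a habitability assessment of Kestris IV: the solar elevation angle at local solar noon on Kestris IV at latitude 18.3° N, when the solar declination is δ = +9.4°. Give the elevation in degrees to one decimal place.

81.1°

At local noon the hour angle is zero, so the zenith angle equals |φ − δ| = |+18.3° − (+9.400°)| = 8.900°.
Elevation = 90° − 8.900° = 81.1°.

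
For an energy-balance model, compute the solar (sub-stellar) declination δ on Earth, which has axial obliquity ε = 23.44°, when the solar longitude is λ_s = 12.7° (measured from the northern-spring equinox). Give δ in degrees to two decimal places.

δ = +5.02°

sin δ = sin ε · sin λ_s = sin 23.44° × sin 12.7° = 0.087452.
δ = arcsin(0.087452) = +5.02°.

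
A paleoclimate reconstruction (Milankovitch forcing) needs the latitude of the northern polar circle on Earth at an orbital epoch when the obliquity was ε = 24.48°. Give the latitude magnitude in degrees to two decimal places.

65.52°

The polar circle is the lowest latitude that experiences at least one full rotation of continuous daylight at the northern-summer solstice; it lies at |φ| = 90° − ε = 90° − 24.48° = 65.52°.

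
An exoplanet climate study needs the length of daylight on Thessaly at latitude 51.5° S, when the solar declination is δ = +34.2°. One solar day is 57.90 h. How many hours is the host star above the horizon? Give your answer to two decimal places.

10.07 h

cos H₀ = −tan φ · tan δ = −tan(-51.5°) × tan(+34.200°) = 0.8544, so H₀ = 0.5465 rad = 31.31°.
Daylight = 2H₀/(2π) × 57.90 h = (0.5465/π) × 57.90 = 10.07 h.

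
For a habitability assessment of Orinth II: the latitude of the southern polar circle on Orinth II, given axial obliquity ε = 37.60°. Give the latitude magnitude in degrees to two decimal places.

52.40°

The polar circle is the lowest latitude that experiences at least one full rotation of continuous darkness at the northern-summer solstice; it lies at |φ| = 90° − ε = 90° − 37.60° = 52.40°.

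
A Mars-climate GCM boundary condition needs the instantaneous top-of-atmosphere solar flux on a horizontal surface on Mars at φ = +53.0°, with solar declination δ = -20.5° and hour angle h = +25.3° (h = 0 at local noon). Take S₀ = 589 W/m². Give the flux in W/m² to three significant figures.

135 W/m²

cos θ_z = sin φ sin δ + cos φ cos δ cos h = -0.279688 + 0.509634 = 0.229946.
Flux = S₀ · cos θ_z = 589 × 0.229946 = 135.4 W/m².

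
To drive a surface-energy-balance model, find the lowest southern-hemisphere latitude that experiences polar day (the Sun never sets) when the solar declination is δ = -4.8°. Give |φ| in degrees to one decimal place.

|φ| = 85.2°

Polar day requires cos H₀ = −tan φ tan δ ≤ −1, i.e. tan φ tan δ ≥ 1.
The boundary is |tan φ| · |tan δ| = 1, so |φ| = 90° − |δ| = 90° − 4.8° = 85.2° in the southern hemisphere.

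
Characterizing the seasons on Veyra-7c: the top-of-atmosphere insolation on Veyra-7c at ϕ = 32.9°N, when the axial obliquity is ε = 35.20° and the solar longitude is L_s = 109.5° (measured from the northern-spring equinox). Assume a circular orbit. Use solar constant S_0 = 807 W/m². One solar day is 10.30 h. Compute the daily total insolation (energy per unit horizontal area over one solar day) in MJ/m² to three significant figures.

Solar declination: sin δ = sin ε · sin L_s = sin 35.20° × sin 109.5° = 0.54337, so δ = +32.913°.
cos h₀ = −tan(+32.9°) tan(+32.913°) = -0.4187, h₀ = 2.0028 rad.
Bracket: h₀ sin ϕ sin δ + cos ϕ cos δ sin h₀ = 2.0028×0.54317×0.54337 + 0.83962×0.83949×0.90811 = 0.591111 + 0.640084 = 1.231195.
Q̄ = (S_0/π) × [bracket] = (807/π) × 1.231195 = 316.26 W/m².
Daily total = Q̄ × 10.30 h × 3600 s/h = 316.26 × 10.30 × 3600 / 10⁶ = 11.73 MJ/m².

11.7 MJ/m²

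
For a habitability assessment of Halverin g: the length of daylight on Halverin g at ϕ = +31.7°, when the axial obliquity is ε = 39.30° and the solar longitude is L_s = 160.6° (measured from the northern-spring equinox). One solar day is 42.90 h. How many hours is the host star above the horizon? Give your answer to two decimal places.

Solar declination: sin δ = sin ε · sin L_s = sin 39.30° × sin 160.6° = 0.21038, so δ = +12.145°.
cos h₀ = −tan ϕ · tan δ = −tan(+31.7°) × tan(+12.145°) = -0.1329, so h₀ = 1.7041 rad = 97.64°.
Daylight = 2h₀/(2π) × 42.90 h = (1.7041/π) × 42.90 = 23.27 h.

23.27 h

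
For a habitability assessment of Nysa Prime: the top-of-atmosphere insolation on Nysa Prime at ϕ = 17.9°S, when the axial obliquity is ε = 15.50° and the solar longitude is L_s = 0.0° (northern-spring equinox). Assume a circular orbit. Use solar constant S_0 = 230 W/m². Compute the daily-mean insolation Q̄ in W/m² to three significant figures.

Solar declination: sin δ = sin ε · sin L_s = sin 15.50° × sin 0.0° = 0.00000, so δ = +0.000°.
cos h₀ = −tan(-17.9°) tan(+0.000°) = 0.0000, h₀ = 1.5708 rad.
Bracket: h₀ sin ϕ sin δ + cos ϕ cos δ sin h₀ = 1.5708×-0.30736×0.00000 + 0.95159×1.00000×1.00000 = -0.000000 + 0.951590 = 0.951590.
Q̄ = (S_0/π) × [bracket] = (230/π) × 0.951590 = 69.67 W/m².

Q̄ ≈ 69.7 W/m²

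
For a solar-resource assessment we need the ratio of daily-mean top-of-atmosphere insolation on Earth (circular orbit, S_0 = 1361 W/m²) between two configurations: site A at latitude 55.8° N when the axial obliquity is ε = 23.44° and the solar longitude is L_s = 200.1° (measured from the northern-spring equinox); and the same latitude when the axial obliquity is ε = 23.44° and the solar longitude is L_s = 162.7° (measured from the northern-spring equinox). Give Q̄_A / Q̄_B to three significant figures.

Q̄_A / Q̄_B ≈ 0.542

— Configuration A (ϕ=+55.8°):
Solar declination: sin δ = sin ε · sin L_s = sin 23.44° × sin 200.1° = -0.13670, so δ = -7.857°.
cos h₀ = −tan(+55.8°) tan(-7.857°) = 0.2031, h₀ = 1.3663 rad.
Bracket: h₀ sin ϕ sin δ + cos ϕ cos δ sin h₀ = 1.3663×0.82708×-0.13670 + 0.56208×0.99061×0.97917 = -0.154476 + 0.545204 = 0.390728.
Q̄ = (S_0/π) × [bracket] = (1361/π) × 0.390728 = 169.27 W/m².
— Configuration B (ϕ=+55.8°):
Solar declination: sin δ = sin ε · sin L_s = sin 23.44° × sin 162.7° = 0.11829, so δ = +6.794°.
cos h₀ = −tan(+55.8°) tan(+6.794°) = -0.1753, h₀ = 1.7470 rad.
Bracket: h₀ sin ϕ sin δ + cos ϕ cos δ sin h₀ = 1.7470×0.82708×0.11829 + 0.56208×0.99298×0.98452 = 0.170918 + 0.549494 = 0.720412.
Q̄ = (S_0/π) × [bracket] = (1361/π) × 0.720412 = 312.10 W/m².
Ratio Q̄_A / Q̄_B = 169.27 / 312.10 = 0.5424.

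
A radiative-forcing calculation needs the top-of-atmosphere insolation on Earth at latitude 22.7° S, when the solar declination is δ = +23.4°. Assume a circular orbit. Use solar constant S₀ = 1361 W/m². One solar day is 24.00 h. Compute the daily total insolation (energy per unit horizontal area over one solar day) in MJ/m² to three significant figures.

23.2 MJ/m²

cos H₀ = −tan(-22.7°) tan(+23.400°) = 0.1810, H₀ = 1.3888 rad.
Bracket: H₀ sin φ sin δ + cos φ cos δ sin H₀ = 1.3888×-0.38591×0.39715 + 0.92254×0.91775×0.98348 = -0.212853 + 0.832674 = 0.619821.
Q̄ = (S₀/π) × [bracket] = (1361/π) × 0.619821 = 268.52 W/m².
Daily total = Q̄ × 24.00 h × 3600 s/h = 268.52 × 24.00 × 3600 / 10⁶ = 23.20 MJ/m².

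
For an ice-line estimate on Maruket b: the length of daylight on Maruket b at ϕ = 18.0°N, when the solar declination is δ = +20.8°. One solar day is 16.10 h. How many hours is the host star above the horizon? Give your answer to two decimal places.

8.68 h

cos h₀ = −tan ϕ · tan δ = −tan(+18.0°) × tan(+20.800°) = -0.1234, so h₀ = 1.6945 rad = 97.09°.
Daylight = 2h₀/(2π) × 16.10 h = (1.6945/π) × 16.10 = 8.68 h.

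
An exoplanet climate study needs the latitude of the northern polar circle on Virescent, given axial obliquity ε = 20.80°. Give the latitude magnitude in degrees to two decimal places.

69.20°

The polar circle is the lowest latitude that experiences at least one full rotation of continuous daylight at the northern-summer solstice; it lies at |φ| = 90° − ε = 90° − 20.80° = 69.20°.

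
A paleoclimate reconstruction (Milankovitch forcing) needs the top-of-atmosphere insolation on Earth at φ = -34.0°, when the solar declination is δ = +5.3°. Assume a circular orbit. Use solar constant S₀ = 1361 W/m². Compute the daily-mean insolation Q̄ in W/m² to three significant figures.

Q̄ ≈ 323 W/m²

cos H₀ = −tan(-34.0°) tan(+5.300°) = 0.0626, H₀ = 1.5082 rad.
Bracket: H₀ sin φ sin δ + cos φ cos δ sin H₀ = 1.5082×-0.55919×0.09237 + 0.82904×0.99572×0.99804 = -0.077902 + 0.823874 = 0.745972.
Q̄ = (S₀/π) × [bracket] = (1361/π) × 0.745972 = 323.2 W/m².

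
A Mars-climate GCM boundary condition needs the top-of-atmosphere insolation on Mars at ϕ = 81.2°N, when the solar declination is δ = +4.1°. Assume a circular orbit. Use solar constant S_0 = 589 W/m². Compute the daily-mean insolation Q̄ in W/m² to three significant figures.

Q̄ ≈ 52.5 W/m²

cos h₀ = −tan(+81.2°) tan(+4.100°) = -0.4630, h₀ = 2.0522 rad.
Bracket: h₀ sin ϕ sin δ + cos ϕ cos δ sin h₀ = 2.0522×0.98823×0.07150 + 0.15299×0.99744×0.88634 = 0.145005 + 0.135254 = 0.280259.
Q̄ = (S_0/π) × [bracket] = (589/π) × 0.280259 = 52.54 W/m².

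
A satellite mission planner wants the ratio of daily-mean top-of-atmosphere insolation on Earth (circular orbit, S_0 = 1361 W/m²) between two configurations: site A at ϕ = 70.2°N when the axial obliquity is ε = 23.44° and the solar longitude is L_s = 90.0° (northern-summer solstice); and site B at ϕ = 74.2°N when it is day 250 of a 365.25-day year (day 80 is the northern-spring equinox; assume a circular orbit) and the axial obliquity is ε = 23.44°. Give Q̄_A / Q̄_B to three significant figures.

Q̄_A / Q̄_B ≈ 2.84

— Configuration A (ϕ=+70.2°):
Solar declination: sin δ = sin ε · sin L_s = sin 23.44° × sin 90.0° = 0.39779, so δ = +23.440°.
cos h₀ = −tan(+70.2°) tan(+23.440°) = -1.2043 ≤ −1 ⇒ polar day, h₀ = π.
Bracket: h₀ sin ϕ sin δ + cos ϕ cos δ sin h₀ = 3.1416×0.94088×0.39779 + 0.33874×0.91748×0.00000 = 1.175815 + 0.000000 = 1.175815.
Q̄ = (S_0/π) × [bracket] = (1361/π) × 1.175815 = 509.39 W/m².
— Configuration B (ϕ=+74.2°):
Solar longitude: L_s = 360° × (250 − 80)/365.25 = 167.556°.
sin δ = sin 23.44° × sin 167.556° = 0.08571, so δ = +4.917°.
cos h₀ = −tan(+74.2°) tan(+4.917°) = -0.3040, h₀ = 1.8797 rad.
Bracket: h₀ sin ϕ sin δ + cos ϕ cos δ sin h₀ = 1.8797×0.96222×0.08571 + 0.27228×0.99632×0.95266 = 0.155022 + 0.258436 = 0.413458.
Q̄ = (S_0/π) × [bracket] = (1361/π) × 0.413458 = 179.12 W/m².
Ratio Q̄_A / Q̄_B = 509.39 / 179.12 = 2.844.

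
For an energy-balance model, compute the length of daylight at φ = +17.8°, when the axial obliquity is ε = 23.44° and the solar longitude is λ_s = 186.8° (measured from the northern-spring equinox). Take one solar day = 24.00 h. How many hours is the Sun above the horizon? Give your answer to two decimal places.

11.88 h

Solar declination: sin δ = sin ε · sin λ_s = sin 23.44° × sin 186.8° = -0.04710, so δ = -2.700°.
cos H₀ = −tan φ · tan δ = −tan(+17.8°) × tan(-2.700°) = 0.0151, so H₀ = 1.5557 rad = 89.13°.
Daylight = 2H₀/(2π) × 24.00 h = (1.5557/π) × 24.00 = 11.88 h.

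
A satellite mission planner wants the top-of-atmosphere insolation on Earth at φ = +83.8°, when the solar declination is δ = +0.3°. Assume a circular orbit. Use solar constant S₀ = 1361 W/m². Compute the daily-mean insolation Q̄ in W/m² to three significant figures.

Q̄ ≈ 50.4 W/m²

cos H₀ = −tan(+83.8°) tan(+0.300°) = -0.0482, H₀ = 1.6190 rad.
Bracket: H₀ sin φ sin δ + cos φ cos δ sin H₀ = 1.6190×0.99415×0.00524 + 0.10800×0.99999×0.99884 = 0.008434 + 0.107874 = 0.116308.
Q̄ = (S₀/π) × [bracket] = (1361/π) × 0.116308 = 50.39 W/m².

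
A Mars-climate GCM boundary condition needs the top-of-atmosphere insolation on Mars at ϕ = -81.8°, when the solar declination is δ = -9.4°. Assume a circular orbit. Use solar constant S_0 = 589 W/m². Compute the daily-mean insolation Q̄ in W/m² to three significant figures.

Q̄ ≈ 95.2 W/m²

cos h₀ = −tan(-81.8°) tan(-9.400°) = -1.1488 ≤ −1 ⇒ polar day, h₀ = π.
Bracket: h₀ sin ϕ sin δ + cos ϕ cos δ sin h₀ = 3.1416×-0.98978×-0.16333 + 0.14263×0.98657×0.00000 = 0.507873 + 0.000000 = 0.507873.
Q̄ = (S_0/π) × [bracket] = (589/π) × 0.507873 = 95.22 W/m².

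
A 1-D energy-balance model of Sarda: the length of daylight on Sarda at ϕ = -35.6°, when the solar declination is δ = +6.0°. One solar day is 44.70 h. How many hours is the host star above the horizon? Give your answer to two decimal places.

21.28 h

cos h₀ = −tan ϕ · tan δ = −tan(-35.6°) × tan(+6.000°) = 0.0752, so h₀ = 1.4955 rad = 85.68°.
Daylight = 2h₀/(2π) × 44.70 h = (1.4955/π) × 44.70 = 21.28 h.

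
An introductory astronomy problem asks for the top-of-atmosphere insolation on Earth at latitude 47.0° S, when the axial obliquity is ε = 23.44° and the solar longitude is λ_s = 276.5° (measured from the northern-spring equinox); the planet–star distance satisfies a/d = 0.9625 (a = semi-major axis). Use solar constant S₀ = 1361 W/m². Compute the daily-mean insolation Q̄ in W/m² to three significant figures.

Solar declination: sin δ = sin ε · sin λ_s = sin 23.44° × sin 276.5° = -0.39523, so δ = -23.280°.
cos H₀ = −tan(-47.0°) tan(-23.280°) = -0.4614, H₀ = 2.0504 rad.
Bracket: H₀ sin φ sin δ + cos φ cos δ sin H₀ = 2.0504×-0.73135×-0.39523 + 0.68200×0.91858×0.88719 = 0.592671 + 0.555799 = 1.148470.
Inverse-square distance factor (a/d)² = 0.9625² = 0.926406.
Q̄ = (S₀/π) × 0.926406 × [bracket] = (1361/π) × 0.926406 × 1.148470 = 460.9 W/m².

Q̄ ≈ 461 W/m²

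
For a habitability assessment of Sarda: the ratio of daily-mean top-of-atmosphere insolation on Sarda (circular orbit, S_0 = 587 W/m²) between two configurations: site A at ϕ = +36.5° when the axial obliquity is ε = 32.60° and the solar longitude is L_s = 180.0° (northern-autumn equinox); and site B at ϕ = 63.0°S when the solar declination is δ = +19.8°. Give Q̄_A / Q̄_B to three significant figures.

— Configuration A (ϕ=+36.5°):
Solar declination: sin δ = sin ε · sin L_s = sin 32.60° × sin 180.0° = 0.00000, so δ = +0.000°.
cos h₀ = −tan(+36.5°) tan(+0.000°) = -0.0000, h₀ = 1.5708 rad.
Bracket: h₀ sin ϕ sin δ + cos ϕ cos δ sin h₀ = 1.5708×0.59482×0.00000 + 0.80386×1.00000×1.00000 = 0.000000 + 0.803860 = 0.803860.
Q̄ = (S_0/π) × [bracket] = (587/π) × 0.803860 = 150.20 W/m².
— Configuration B (ϕ=-63.0°):
cos h₀ = −tan(-63.0°) tan(+19.800°) = 0.7066, h₀ = 0.7861 rad.
Bracket: h₀ sin ϕ sin δ + cos ϕ cos δ sin h₀ = 0.7861×-0.89101×0.33874 + 0.45399×0.94088×0.70763 = -0.237261 + 0.302264 = 0.065003.
Q̄ = (S_0/π) × [bracket] = (587/π) × 0.065003 = 12.146 W/m².
Ratio Q̄_A / Q̄_B = 150.20 / 12.146 = 12.37.

Q̄_A / Q̄_B ≈ 12.4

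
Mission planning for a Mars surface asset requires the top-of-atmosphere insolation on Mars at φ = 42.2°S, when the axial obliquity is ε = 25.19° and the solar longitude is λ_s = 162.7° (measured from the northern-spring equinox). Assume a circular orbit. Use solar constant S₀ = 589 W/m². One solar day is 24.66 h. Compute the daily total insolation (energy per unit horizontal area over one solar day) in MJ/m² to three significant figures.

Solar declination: sin δ = sin ε · sin λ_s = sin 25.19° × sin 162.7° = 0.12657, so δ = +7.271°.
cos H₀ = −tan(-42.2°) tan(+7.271°) = 0.1157, H₀ = 1.4548 rad.
Bracket: H₀ sin φ sin δ + cos φ cos δ sin H₀ = 1.4548×-0.67172×0.12657 + 0.74080×0.99196×0.99328 = -0.123687 + 0.729906 = 0.606219.
Q̄ = (S₀/π) × [bracket] = (589/π) × 0.606219 = 113.66 W/m².
Daily total = Q̄ × 24.66 h × 3600 s/h = 113.66 × 24.66 × 3600 / 10⁶ = 10.09 MJ/m².

10.1 MJ/m²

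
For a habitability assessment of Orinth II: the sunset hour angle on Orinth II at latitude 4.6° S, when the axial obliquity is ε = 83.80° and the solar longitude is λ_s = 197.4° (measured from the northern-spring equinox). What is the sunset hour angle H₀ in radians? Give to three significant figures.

Solar declination: sin δ = sin ε · sin λ_s = sin 83.80° × sin 197.4° = -0.29729, so δ = -17.295°.
cos H₀ = −tan φ · tan δ = −tan(-4.6°) × tan(-17.295°) = -0.0251, so H₀ = 1.5959 rad = 91.44°.

H₀ = 1.60 rad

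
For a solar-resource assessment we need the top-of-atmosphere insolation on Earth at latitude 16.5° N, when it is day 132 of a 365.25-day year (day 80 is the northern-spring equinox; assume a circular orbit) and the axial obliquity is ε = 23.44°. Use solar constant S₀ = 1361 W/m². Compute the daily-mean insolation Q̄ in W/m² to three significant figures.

Q̄ ≈ 457 W/m²

Solar longitude: λ_s = 360° × (132 − 80)/365.25 = 51.253°.
sin δ = sin 23.44° × sin 51.253° = 0.31024, so δ = +18.074°.
cos H₀ = −tan(+16.5°) tan(+18.074°) = -0.0967, H₀ = 1.6676 rad.
Bracket: H₀ sin φ sin δ + cos φ cos δ sin H₀ = 1.6676×0.28402×0.31024 + 0.95882×0.95066×0.99532 = 0.146940 + 0.907246 = 1.054186.
Q̄ = (S₀/π) × [bracket] = (1361/π) × 1.054186 = 456.7 W/m².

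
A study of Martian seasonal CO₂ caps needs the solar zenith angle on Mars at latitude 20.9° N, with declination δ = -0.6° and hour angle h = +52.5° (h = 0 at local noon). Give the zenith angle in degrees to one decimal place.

θ_z = 55.6°

cos θ_z = sin ϕ sin δ + cos ϕ cos δ cos h = -0.003736 + 0.568676 = 0.564940.
θ_z = arccos(0.564940) = 55.6°.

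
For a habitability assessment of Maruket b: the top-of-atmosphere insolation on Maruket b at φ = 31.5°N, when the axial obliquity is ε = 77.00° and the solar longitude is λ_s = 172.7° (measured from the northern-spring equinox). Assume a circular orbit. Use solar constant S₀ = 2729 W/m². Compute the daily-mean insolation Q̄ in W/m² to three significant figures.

Solar declination: sin δ = sin ε · sin λ_s = sin 77.00° × sin 172.7° = 0.12381, so δ = +7.112°.
cos H₀ = −tan(+31.5°) tan(+7.112°) = -0.0765, H₀ = 1.6473 rad.
Bracket: H₀ sin φ sin δ + cos φ cos δ sin H₀ = 1.6473×0.52250×0.12381 + 0.85264×0.99231×0.99707 = 0.106565 + 0.843604 = 0.950169.
Q̄ = (S₀/π) × [bracket] = (2729/π) × 0.950169 = 825.4 W/m².

Q̄ ≈ 825 W/m²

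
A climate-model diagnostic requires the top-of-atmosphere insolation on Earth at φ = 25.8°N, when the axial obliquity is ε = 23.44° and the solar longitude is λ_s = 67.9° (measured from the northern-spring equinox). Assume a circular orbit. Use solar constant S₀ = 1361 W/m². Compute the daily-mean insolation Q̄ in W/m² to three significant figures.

Q̄ ≈ 478 W/m²

Solar declination: sin δ = sin ε · sin λ_s = sin 23.44° × sin 67.9° = 0.36856, so δ = +21.627°.
cos H₀ = −tan(+25.8°) tan(+21.627°) = -0.1917, H₀ = 1.7637 rad.
Bracket: H₀ sin φ sin δ + cos φ cos δ sin H₀ = 1.7637×0.43523×0.36856 + 0.90032×0.92960×0.98146 = 0.282912 + 0.821421 = 1.104333.
Q̄ = (S₀/π) × [bracket] = (1361/π) × 1.104333 = 478.4 W/m².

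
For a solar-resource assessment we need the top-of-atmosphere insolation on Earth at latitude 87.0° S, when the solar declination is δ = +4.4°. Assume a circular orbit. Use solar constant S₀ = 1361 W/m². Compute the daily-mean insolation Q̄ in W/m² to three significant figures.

Q̄ ≈ 0.00 W/m²

cos H₀ = −tan(-87.0°) tan(+4.400°) = 1.4682 ≥ 1 ⇒ polar night, H₀ = 0 and Q̄ = 0.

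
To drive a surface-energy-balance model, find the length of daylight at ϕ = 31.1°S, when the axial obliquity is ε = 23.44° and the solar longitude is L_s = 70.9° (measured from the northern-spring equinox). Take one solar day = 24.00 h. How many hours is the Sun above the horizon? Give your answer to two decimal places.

Solar declination: sin δ = sin ε · sin L_s = sin 23.44° × sin 70.9° = 0.37589, so δ = +22.079°.
cos h₀ = −tan ϕ · tan δ = −tan(-31.1°) × tan(+22.079°) = 0.2447, so h₀ = 1.3236 rad = 75.84°.
Daylight = 2h₀/(2π) × 24.00 h = (1.3236/π) × 24.00 = 10.11 h.

10.11 h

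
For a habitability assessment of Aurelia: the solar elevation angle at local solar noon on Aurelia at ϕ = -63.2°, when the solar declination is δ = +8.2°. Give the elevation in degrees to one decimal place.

At local noon the hour angle is zero, so the zenith angle equals |ϕ − δ| = |-63.2° − (+8.200°)| = 71.400°.
Elevation = 90° − 71.400° = 18.6°.

18.6°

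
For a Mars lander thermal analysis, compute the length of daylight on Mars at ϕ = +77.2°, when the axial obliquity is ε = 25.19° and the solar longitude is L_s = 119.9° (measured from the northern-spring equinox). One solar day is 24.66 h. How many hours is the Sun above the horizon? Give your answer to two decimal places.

24.66 h

Solar declination: sin δ = sin ε · sin L_s = sin 25.19° × sin 119.9° = 0.36897, so δ = +21.652°.
Sunrise equation: cos h₀ = −tan ϕ · tan δ = -1.7473 ≤ −1, so the Sun never sets (polar day) and h₀ = π.
Daylight = 2h₀/(2π) × 24.66 h = (3.1416/π) × 24.66 = 24.66 h.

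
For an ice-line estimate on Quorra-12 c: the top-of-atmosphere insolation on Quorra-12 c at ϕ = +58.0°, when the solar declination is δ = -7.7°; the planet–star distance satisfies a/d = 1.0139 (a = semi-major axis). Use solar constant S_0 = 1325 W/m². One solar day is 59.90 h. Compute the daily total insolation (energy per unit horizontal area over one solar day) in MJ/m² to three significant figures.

cos h₀ = −tan(+58.0°) tan(-7.700°) = 0.2164, h₀ = 1.3527 rad.
Bracket: h₀ sin ϕ sin δ + cos ϕ cos δ sin h₀ = 1.3527×0.84805×-0.13399 + 0.52992×0.99098×0.97631 = -0.153708 + 0.512700 = 0.358992.
Inverse-square distance factor (a/d)² = 1.0139² = 1.027993.
Q̄ = (S_0/π) × 1.027993 × [bracket] = (1325/π) × 1.027993 × 0.358992 = 155.65 W/m².
Daily total = Q̄ × 59.90 h × 3600 s/h = 155.65 × 59.90 × 3600 / 10⁶ = 33.56 MJ/m².

33.6 MJ/m²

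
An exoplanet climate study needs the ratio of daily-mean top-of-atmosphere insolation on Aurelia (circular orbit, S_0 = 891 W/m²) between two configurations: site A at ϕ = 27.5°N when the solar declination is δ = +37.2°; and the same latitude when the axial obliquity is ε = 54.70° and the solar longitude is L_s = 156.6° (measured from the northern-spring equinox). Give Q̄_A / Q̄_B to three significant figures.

Q̄_A / Q̄_B ≈ 1.10

— Configuration A (ϕ=+27.5°):
cos h₀ = −tan(+27.5°) tan(+37.200°) = -0.3951, h₀ = 1.9770 rad.
Bracket: h₀ sin ϕ sin δ + cos ϕ cos δ sin h₀ = 1.9770×0.46175×0.60460 + 0.88701×0.79653×0.91862 = 0.551927 + 0.649033 = 1.200960.
Q̄ = (S_0/π) × [bracket] = (891/π) × 1.200960 = 340.61 W/m².
— Configuration B (ϕ=+27.5°):
Solar declination: sin δ = sin ε · sin L_s = sin 54.70° × sin 156.6° = 0.32413, so δ = +18.913°.
cos h₀ = −tan(+27.5°) tan(+18.913°) = -0.1784, h₀ = 1.7501 rad.
Bracket: h₀ sin ϕ sin δ + cos ϕ cos δ sin h₀ = 1.7501×0.46175×0.32413 + 0.88701×0.94601×0.98397 = 0.261932 + 0.825669 = 1.087601.
Q̄ = (S_0/π) × [bracket] = (891/π) × 1.087601 = 308.46 W/m².
Ratio Q̄_A / Q̄_B = 340.61 / 308.46 = 1.104.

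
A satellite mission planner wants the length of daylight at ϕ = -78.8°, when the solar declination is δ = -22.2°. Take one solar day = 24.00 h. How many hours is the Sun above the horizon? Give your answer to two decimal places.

24.00 h

Sunrise equation: cos h₀ = −tan ϕ · tan δ = -2.0610 ≤ −1, so the Sun never sets (polar day) and h₀ = π.
Daylight = 2h₀/(2π) × 24.00 h = (3.1416/π) × 24.00 = 24.00 h.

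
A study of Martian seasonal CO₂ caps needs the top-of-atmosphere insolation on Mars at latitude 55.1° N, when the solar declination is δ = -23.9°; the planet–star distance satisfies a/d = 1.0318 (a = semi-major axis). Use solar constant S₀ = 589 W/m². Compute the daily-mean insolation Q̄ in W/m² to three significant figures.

cos H₀ = −tan(+55.1°) tan(-23.900°) = 0.6352, H₀ = 0.8825 rad.
Bracket: H₀ sin φ sin δ + cos φ cos δ sin H₀ = 0.8825×0.82015×-0.40514 + 0.57215×0.91425×0.77233 = -0.293233 + 0.403997 = 0.110764.
Inverse-square distance factor (a/d)² = 1.0318² = 1.064611.
Q̄ = (S₀/π) × 1.064611 × [bracket] = (589/π) × 1.064611 × 0.110764 = 22.11 W/m².

Q̄ ≈ 22.1 W/m²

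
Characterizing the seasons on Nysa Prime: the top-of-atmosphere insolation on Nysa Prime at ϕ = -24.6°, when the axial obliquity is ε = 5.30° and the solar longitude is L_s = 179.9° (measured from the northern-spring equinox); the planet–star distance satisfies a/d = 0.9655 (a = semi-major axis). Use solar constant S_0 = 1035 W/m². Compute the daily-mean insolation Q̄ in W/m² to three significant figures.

Solar declination: sin δ = sin ε · sin L_s = sin 5.30° × sin 179.9° = 0.00016, so δ = +0.009°.
cos h₀ = −tan(-24.6°) tan(+0.009°) = 0.0001, h₀ = 1.5707 rad.
Bracket: h₀ sin ϕ sin δ + cos ϕ cos δ sin h₀ = 1.5707×-0.41628×0.00016 + 0.90924×1.00000×1.00000 = -0.000105 + 0.909240 = 0.909135.
Inverse-square distance factor (a/d)² = 0.9655² = 0.932190.
Q̄ = (S_0/π) × 0.932190 × [bracket] = (1035/π) × 0.932190 × 0.909135 = 279.2 W/m².

Q̄ ≈ 279 W/m²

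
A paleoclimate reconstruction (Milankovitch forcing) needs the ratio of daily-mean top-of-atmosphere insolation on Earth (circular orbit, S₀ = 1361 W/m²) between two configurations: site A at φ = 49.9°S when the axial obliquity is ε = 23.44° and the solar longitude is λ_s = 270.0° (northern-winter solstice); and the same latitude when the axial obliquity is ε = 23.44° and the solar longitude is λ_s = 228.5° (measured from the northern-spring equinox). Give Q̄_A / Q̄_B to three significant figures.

Q̄_A / Q̄_B ≈ 1.13

— Configuration A (φ=-49.9°):
Solar declination: sin δ = sin ε · sin λ_s = sin 23.44° × sin 270.0° = -0.39779, so δ = -23.440°.
cos H₀ = −tan(-49.9°) tan(-23.440°) = -0.5149, H₀ = 2.1117 rad.
Bracket: H₀ sin φ sin δ + cos φ cos δ sin H₀ = 2.1117×-0.76492×-0.39779 + 0.64412×0.91748×0.85726 = 0.642543 + 0.506613 = 1.149156.
Q̄ = (S₀/π) × [bracket] = (1361/π) × 1.149156 = 497.84 W/m².
— Configuration B (φ=-49.9°):
Solar declination: sin δ = sin ε · sin λ_s = sin 23.44° × sin 228.5° = -0.29793, so δ = -17.333°.
cos H₀ = −tan(-49.9°) tan(-17.333°) = -0.3706, H₀ = 1.9505 rad.
Bracket: H₀ sin φ sin δ + cos φ cos δ sin H₀ = 1.9505×-0.76492×-0.29793 + 0.64412×0.95459×0.92878 = 0.444505 + 0.571079 = 1.015584.
Q̄ = (S₀/π) × [bracket] = (1361/π) × 1.015584 = 439.97 W/m².
Ratio Q̄_A / Q̄_B = 497.84 / 439.97 = 1.132.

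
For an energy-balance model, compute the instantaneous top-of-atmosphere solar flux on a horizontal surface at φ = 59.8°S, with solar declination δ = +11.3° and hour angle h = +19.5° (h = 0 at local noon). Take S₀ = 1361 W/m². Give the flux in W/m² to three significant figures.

cos θ_z = sin φ sin δ + cos φ cos δ cos h = -0.169351 + 0.464976 = 0.295625.
Flux = S₀ · cos θ_z = 1361 × 0.295625 = 402.3 W/m².

402 W/m²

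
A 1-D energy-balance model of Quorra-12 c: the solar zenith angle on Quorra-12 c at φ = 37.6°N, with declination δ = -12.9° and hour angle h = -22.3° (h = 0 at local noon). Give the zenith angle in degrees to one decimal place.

θ_z = 54.7°

cos θ_z = sin φ sin δ + cos φ cos δ cos h = -0.136215 + 0.714533 = 0.578318.
θ_z = arccos(0.578318) = 54.7°.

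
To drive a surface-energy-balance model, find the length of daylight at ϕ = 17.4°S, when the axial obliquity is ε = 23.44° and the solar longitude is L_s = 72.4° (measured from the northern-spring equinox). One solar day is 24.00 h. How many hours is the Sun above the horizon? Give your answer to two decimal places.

11.02 h

Solar declination: sin δ = sin ε · sin L_s = sin 23.44° × sin 72.4° = 0.37917, so δ = +22.282°.
cos h₀ = −tan ϕ · tan δ = −tan(-17.4°) × tan(+22.282°) = 0.1284, so h₀ = 1.4420 rad = 82.62°.
Daylight = 2h₀/(2π) × 24.00 h = (1.4420/π) × 24.00 = 11.02 h.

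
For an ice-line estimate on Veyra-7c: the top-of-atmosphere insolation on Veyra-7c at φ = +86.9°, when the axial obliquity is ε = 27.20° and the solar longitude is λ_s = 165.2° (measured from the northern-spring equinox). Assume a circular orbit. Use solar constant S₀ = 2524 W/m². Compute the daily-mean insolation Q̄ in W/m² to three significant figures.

Solar declination: sin δ = sin ε · sin λ_s = sin 27.20° × sin 165.2° = 0.11676, so δ = +6.705°.
cos H₀ = −tan(+86.9°) tan(+6.705°) = -2.1708 ≤ −1 ⇒ polar day, H₀ = π.
Bracket: H₀ sin φ sin δ + cos φ cos δ sin H₀ = 3.1416×0.99854×0.11676 + 0.05408×0.99316×0.00000 = 0.366278 + 0.000000 = 0.366278.
Q̄ = (S₀/π) × [bracket] = (2524/π) × 0.366278 = 294.3 W/m².

Q̄ ≈ 294 W/m²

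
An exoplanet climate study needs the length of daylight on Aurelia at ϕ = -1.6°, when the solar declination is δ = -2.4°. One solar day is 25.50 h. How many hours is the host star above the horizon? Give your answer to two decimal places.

12.76 h

cos h₀ = −tan ϕ · tan δ = −tan(-1.6°) × tan(-2.400°) = -0.0012, so h₀ = 1.5720 rad = 90.07°.
Daylight = 2h₀/(2π) × 25.50 h = (1.5720/π) × 25.50 = 12.76 h.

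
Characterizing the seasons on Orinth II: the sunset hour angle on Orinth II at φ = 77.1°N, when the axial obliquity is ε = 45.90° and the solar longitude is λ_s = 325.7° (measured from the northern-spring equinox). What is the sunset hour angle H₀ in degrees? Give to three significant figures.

Solar declination: sin δ = sin ε · sin λ_s = sin 45.90° × sin 325.7° = -0.40468, so δ = -23.871°.
cos H₀ = −tan φ · tan δ = 1.9322 ≥ 1, so the host star never rises (polar night) and H₀ = 0.

H₀ = 0.00°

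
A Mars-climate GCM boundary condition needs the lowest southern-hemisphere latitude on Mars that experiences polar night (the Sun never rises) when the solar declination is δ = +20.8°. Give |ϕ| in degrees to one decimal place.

|ϕ| = 69.2°

Polar night requires cos h₀ = −tan ϕ tan δ ≥ 1, i.e. tan ϕ tan δ ≤ −1.
The boundary is |tan ϕ| · |tan δ| = 1, so |ϕ| = 90° − |δ| = 90° − 20.8° = 69.2° in the southern hemisphere.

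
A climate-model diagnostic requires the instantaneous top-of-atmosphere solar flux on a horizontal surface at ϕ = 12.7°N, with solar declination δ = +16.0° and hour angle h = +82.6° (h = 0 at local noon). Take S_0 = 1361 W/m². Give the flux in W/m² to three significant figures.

cos θ_z = sin ϕ sin δ + cos ϕ cos δ cos h = 0.060598 + 0.120777 = 0.181375.
Flux = S_0 · cos θ_z = 1361 × 0.181375 = 246.9 W/m².

247 W/m²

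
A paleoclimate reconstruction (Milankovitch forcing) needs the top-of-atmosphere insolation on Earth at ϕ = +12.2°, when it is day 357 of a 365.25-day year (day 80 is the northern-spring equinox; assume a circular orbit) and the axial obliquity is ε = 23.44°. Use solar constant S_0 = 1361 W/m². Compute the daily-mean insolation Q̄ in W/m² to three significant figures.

Solar longitude: L_s = 360° × (357 − 80)/365.25 = 273.018°.
sin δ = sin 23.44° × sin 273.018° = -0.39724, so δ = -23.406°.
cos h₀ = −tan(+12.2°) tan(-23.406°) = 0.0936, h₀ = 1.4771 rad.
Bracket: h₀ sin ϕ sin δ + cos ϕ cos δ sin h₀ = 1.4771×0.21132×-0.39724 + 0.97742×0.91772×0.99561 = -0.123995 + 0.893060 = 0.769065.
Q̄ = (S_0/π) × [bracket] = (1361/π) × 0.769065 = 333.2 W/m².

Q̄ ≈ 333 W/m²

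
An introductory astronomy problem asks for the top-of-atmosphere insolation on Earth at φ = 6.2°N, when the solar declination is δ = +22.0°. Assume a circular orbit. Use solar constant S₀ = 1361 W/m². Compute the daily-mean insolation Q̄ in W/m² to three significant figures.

Q̄ ≈ 427 W/m²

cos H₀ = −tan(+6.2°) tan(+22.000°) = -0.0439, H₀ = 1.6147 rad.
Bracket: H₀ sin φ sin δ + cos φ cos δ sin H₀ = 1.6147×0.10800×0.37461 + 0.99415×0.92718×0.99904 = 0.065327 + 0.920871 = 0.986198.
Q̄ = (S₀/π) × [bracket] = (1361/π) × 0.986198 = 427.2 W/m².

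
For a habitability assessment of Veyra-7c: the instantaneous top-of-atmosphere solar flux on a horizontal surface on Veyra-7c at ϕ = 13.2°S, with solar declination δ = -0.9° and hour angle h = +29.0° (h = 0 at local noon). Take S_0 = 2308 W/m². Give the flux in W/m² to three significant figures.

cos θ_z = sin ϕ sin δ + cos ϕ cos δ cos h = 0.003587 + 0.851406 = 0.854993.
Flux = S_0 · cos θ_z = 2308 × 0.854993 = 1973 W/m².

1.97e+03 W/m²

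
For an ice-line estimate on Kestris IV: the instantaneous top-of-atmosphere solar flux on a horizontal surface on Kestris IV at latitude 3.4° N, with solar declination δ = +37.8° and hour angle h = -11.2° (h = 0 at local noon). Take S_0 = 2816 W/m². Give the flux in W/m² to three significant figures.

2.28e+03 W/m²

cos θ_z = sin ϕ sin δ + cos ϕ cos δ cos h = 0.036349 + 0.773742 = 0.810091.
Flux = S_0 · cos θ_z = 2816 × 0.810091 = 2281 W/m².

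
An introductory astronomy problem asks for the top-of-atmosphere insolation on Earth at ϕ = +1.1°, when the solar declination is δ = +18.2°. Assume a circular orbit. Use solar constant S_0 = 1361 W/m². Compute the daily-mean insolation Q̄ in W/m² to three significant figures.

cos h₀ = −tan(+1.1°) tan(+18.200°) = -0.0063, h₀ = 1.5771 rad.
Bracket: h₀ sin ϕ sin δ + cos ϕ cos δ sin h₀ = 1.5771×0.01920×0.31233 + 0.99982×0.94997×0.99998 = 0.009457 + 0.949780 = 0.959237.
Q̄ = (S_0/π) × [bracket] = (1361/π) × 0.959237 = 415.6 W/m².

Q̄ ≈ 416 W/m²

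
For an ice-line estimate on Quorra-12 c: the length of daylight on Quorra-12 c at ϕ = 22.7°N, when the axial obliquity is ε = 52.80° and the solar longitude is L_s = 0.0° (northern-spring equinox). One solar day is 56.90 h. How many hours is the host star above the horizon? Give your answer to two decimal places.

28.45 h

Solar declination: sin δ = sin ε · sin L_s = sin 52.80° × sin 0.0° = 0.00000, so δ = +0.000°.
cos h₀ = −tan ϕ · tan δ = −tan(+22.7°) × tan(+0.000°) = -0.0000, so h₀ = 1.5708 rad = 90.00°.
Daylight = 2h₀/(2π) × 56.90 h = (1.5708/π) × 56.90 = 28.45 h.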